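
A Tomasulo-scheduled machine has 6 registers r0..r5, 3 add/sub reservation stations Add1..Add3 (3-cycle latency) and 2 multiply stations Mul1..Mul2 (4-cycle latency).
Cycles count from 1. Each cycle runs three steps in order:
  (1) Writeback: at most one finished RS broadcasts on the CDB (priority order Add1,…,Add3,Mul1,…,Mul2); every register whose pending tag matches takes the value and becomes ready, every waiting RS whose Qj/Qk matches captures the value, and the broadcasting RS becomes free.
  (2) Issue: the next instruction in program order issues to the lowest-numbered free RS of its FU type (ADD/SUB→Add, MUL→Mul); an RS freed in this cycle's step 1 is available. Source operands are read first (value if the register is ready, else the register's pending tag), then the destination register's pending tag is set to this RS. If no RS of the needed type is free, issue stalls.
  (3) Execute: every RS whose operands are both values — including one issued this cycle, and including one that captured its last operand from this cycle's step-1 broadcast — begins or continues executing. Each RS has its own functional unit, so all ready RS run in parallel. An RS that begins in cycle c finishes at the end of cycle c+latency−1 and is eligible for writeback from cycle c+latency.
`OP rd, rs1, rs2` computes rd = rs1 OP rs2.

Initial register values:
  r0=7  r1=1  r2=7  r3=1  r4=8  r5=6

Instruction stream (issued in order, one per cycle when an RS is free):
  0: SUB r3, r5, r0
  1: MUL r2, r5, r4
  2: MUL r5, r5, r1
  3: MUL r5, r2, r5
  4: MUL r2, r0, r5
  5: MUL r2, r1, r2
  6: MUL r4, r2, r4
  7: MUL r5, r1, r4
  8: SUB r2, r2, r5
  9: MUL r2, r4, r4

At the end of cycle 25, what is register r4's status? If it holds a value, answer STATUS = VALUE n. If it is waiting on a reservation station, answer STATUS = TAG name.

cycle 1: issue SUB r3<-Add1 // r0:7,r1:1,r2:7,r3:Add1,r4:8,r5:6
cycle 2: issue MUL r2<-Mul1 // r0:7,r1:1,r2:Mul1,r3:Add1,r4:8,r5:6
cycle 3: issue MUL r5<-Mul2 // r0:7,r1:1,r2:Mul1,r3:Add1,r4:8,r5:Mul2
cycle 4: CDB Add1=-1; stall // r0:7,r1:1,r2:Mul1,r3:-1,r4:8,r5:Mul2
cycle 5: stall // r0:7,r1:1,r2:Mul1,r3:-1,r4:8,r5:Mul2
cycle 6: CDB Mul1=48; issue MUL r5<-Mul1 // r0:7,r1:1,r2:48,r3:-1,r4:8,r5:Mul1
cycle 7: CDB Mul2=6; issue MUL r2<-Mul2 // r0:7,r1:1,r2:Mul2,r3:-1,r4:8,r5:Mul1
cycle 8: stall // r0:7,r1:1,r2:Mul2,r3:-1,r4:8,r5:Mul1
cycle 9: stall // r0:7,r1:1,r2:Mul2,r3:-1,r4:8,r5:Mul1
cycle 10: stall // r0:7,r1:1,r2:Mul2,r3:-1,r4:8,r5:Mul1
cycle 11: CDB Mul1=288; issue MUL r2<-Mul1 // r0:7,r1:1,r2:Mul1,r3:-1,r4:8,r5:288
cycle 12: stall // r0:7,r1:1,r2:Mul1,r3:-1,r4:8,r5:288
cycle 13: stall // r0:7,r1:1,r2:Mul1,r3:-1,r4:8,r5:288
cycle 14: stall // r0:7,r1:1,r2:Mul1,r3:-1,r4:8,r5:288
cycle 15: CDB Mul2=2016; issue MUL r4<-Mul2 // r0:7,r1:1,r2:Mul1,r3:-1,r4:Mul2,r5:288
cycle 16: stall // r0:7,r1:1,r2:Mul1,r3:-1,r4:Mul2,r5:288
cycle 17: stall // r0:7,r1:1,r2:Mul1,r3:-1,r4:Mul2,r5:288
cycle 18: stall // r0:7,r1:1,r2:Mul1,r3:-1,r4:Mul2,r5:288
cycle 19: CDB Mul1=2016; issue MUL r5<-Mul1 // r0:7,r1:1,r2:2016,r3:-1,r4:Mul2,r5:Mul1
cycle 20: issue SUB r2<-Add1 // r0:7,r1:1,r2:Add1,r3:-1,r4:Mul2,r5:Mul1
cycle 21: stall // r0:7,r1:1,r2:Add1,r3:-1,r4:Mul2,r5:Mul1
cycle 22: stall // r0:7,r1:1,r2:Add1,r3:-1,r4:Mul2,r5:Mul1
cycle 23: CDB Mul2=16128; issue MUL r2<-Mul2 // r0:7,r1:1,r2:Mul2,r3:-1,r4:16128,r5:Mul1
cycle 24: - // r0:7,r1:1,r2:Mul2,r3:-1,r4:16128,r5:Mul1
cycle 25: - // r0:7,r1:1,r2:Mul2,r3:-1,r4:16128,r5:Mul1

STATUS = VALUE 16128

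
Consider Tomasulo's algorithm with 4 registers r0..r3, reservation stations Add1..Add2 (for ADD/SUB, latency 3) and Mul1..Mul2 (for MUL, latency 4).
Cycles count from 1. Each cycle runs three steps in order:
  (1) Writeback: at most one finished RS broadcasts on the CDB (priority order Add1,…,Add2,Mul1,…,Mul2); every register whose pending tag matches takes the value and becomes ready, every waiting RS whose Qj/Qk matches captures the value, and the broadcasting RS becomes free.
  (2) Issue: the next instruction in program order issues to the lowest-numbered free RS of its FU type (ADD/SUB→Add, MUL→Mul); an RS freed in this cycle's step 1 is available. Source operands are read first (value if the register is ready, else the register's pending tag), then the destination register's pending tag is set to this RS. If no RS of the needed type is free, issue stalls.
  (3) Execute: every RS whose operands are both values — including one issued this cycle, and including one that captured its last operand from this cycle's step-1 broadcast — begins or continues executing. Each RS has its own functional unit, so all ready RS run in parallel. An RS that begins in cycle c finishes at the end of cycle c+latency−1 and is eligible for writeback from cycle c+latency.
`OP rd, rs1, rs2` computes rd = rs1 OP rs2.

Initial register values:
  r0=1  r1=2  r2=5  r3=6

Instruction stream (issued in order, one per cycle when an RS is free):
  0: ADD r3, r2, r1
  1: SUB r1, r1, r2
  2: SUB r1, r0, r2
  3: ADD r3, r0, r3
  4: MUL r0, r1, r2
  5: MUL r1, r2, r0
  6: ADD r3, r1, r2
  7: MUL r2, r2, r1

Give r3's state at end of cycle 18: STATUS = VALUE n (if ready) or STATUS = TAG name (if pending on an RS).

STATUS = VALUE -95

c1: issue ADD r3<-Add1 | r0:1,r1:2,r2:5,r3:Add1
c2: issue SUB r1<-Add2 | r0:1,r1:Add2,r2:5,r3:Add1
c3: stall | r0:1,r1:Add2,r2:5,r3:Add1
c4: CDB Add1=7; issue SUB r1<-Add1 | r0:1,r1:Add1,r2:5,r3:7
c5: CDB Add2=-3; issue ADD r3<-Add2 | r0:1,r1:Add1,r2:5,r3:Add2
c6: issue MUL r0<-Mul1 | r0:Mul1,r1:Add1,r2:5,r3:Add2
c7: CDB Add1=-4; issue MUL r1<-Mul2 | r0:Mul1,r1:Mul2,r2:5,r3:Add2
c8: CDB Add2=8; issue ADD r3<-Add1 | r0:Mul1,r1:Mul2,r2:5,r3:Add1
c9: stall | r0:Mul1,r1:Mul2,r2:5,r3:Add1
c10: stall | r0:Mul1,r1:Mul2,r2:5,r3:Add1
c11: CDB Mul1=-20; issue MUL r2<-Mul1 | r0:-20,r1:Mul2,r2:Mul1,r3:Add1
c12: - | r0:-20,r1:Mul2,r2:Mul1,r3:Add1
c13: - | r0:-20,r1:Mul2,r2:Mul1,r3:Add1
c14: - | r0:-20,r1:Mul2,r2:Mul1,r3:Add1
c15: CDB Mul2=-100 | r0:-20,r1:-100,r2:Mul1,r3:Add1
c16: - | r0:-20,r1:-100,r2:Mul1,r3:Add1
c17: - | r0:-20,r1:-100,r2:Mul1,r3:Add1
c18: CDB Add1=-95 | r0:-20,r1:-100,r2:Mul1,r3:-95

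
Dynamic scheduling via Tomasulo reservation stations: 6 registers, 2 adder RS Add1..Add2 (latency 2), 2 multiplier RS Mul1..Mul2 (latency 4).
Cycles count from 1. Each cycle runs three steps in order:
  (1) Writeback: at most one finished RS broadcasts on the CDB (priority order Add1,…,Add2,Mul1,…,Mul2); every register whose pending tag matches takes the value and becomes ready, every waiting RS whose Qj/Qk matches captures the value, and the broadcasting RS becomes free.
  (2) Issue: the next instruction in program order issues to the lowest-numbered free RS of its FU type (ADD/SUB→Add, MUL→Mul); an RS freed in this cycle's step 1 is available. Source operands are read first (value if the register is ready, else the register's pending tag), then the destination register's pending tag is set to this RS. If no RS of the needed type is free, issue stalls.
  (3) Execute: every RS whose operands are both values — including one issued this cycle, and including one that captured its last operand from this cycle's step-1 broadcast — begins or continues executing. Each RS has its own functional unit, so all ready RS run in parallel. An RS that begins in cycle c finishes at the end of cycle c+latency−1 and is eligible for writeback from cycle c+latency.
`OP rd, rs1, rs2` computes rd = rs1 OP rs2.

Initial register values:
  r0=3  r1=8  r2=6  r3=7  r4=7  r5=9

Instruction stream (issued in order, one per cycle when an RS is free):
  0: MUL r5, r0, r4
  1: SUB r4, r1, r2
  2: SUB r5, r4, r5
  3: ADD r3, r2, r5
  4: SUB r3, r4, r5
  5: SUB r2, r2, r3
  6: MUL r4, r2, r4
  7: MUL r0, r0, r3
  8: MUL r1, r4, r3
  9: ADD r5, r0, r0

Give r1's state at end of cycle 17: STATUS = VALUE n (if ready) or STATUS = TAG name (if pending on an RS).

STATUS = TAG Mul2

c1: issue MUL r5<-Mul1 | r0:3,r1:8,r2:6,r3:7,r4:7,r5:Mul1
c2: issue SUB r4<-Add1 | r0:3,r1:8,r2:6,r3:7,r4:Add1,r5:Mul1
c3: issue SUB r5<-Add2 | r0:3,r1:8,r2:6,r3:7,r4:Add1,r5:Add2
c4: CDB Add1=2; issue ADD r3<-Add1 | r0:3,r1:8,r2:6,r3:Add1,r4:2,r5:Add2
c5: CDB Mul1=21; stall | r0:3,r1:8,r2:6,r3:Add1,r4:2,r5:Add2
c6: stall | r0:3,r1:8,r2:6,r3:Add1,r4:2,r5:Add2
c7: CDB Add2=-19; issue SUB r3<-Add2 | r0:3,r1:8,r2:6,r3:Add2,r4:2,r5:-19
c8: stall | r0:3,r1:8,r2:6,r3:Add2,r4:2,r5:-19
c9: CDB Add1=-13; issue SUB r2<-Add1 | r0:3,r1:8,r2:Add1,r3:Add2,r4:2,r5:-19
c10: CDB Add2=21; issue MUL r4<-Mul1 | r0:3,r1:8,r2:Add1,r3:21,r4:Mul1,r5:-19
c11: issue MUL r0<-Mul2 | r0:Mul2,r1:8,r2:Add1,r3:21,r4:Mul1,r5:-19
c12: CDB Add1=-15; stall | r0:Mul2,r1:8,r2:-15,r3:21,r4:Mul1,r5:-19
c13: stall | r0:Mul2,r1:8,r2:-15,r3:21,r4:Mul1,r5:-19
c14: stall | r0:Mul2,r1:8,r2:-15,r3:21,r4:Mul1,r5:-19
c15: CDB Mul2=63; issue MUL r1<-Mul2 | r0:63,r1:Mul2,r2:-15,r3:21,r4:Mul1,r5:-19
c16: CDB Mul1=-30; issue ADD r5<-Add1 | r0:63,r1:Mul2,r2:-15,r3:21,r4:-30,r5:Add1
c17: - | r0:63,r1:Mul2,r2:-15,r3:21,r4:-30,r5:Add1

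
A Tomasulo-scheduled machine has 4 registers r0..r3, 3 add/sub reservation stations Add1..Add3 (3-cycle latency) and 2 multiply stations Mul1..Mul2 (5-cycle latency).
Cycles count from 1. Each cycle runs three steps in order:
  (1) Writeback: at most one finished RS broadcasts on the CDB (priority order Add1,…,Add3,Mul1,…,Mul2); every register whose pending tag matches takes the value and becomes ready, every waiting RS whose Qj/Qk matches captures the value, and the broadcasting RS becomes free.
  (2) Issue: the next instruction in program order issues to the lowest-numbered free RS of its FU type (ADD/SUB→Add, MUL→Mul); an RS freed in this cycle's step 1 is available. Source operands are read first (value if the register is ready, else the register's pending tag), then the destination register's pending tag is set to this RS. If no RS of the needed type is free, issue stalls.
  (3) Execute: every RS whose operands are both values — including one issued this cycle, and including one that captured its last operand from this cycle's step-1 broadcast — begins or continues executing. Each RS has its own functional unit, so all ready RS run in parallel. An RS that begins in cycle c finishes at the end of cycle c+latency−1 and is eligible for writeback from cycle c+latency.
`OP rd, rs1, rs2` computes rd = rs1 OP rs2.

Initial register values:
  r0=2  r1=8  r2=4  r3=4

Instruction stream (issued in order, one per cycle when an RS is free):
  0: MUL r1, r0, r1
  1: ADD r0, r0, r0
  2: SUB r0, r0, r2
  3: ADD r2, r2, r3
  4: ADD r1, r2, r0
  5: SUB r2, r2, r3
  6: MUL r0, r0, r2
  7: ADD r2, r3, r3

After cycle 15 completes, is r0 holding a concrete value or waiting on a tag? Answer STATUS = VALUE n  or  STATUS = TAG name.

cycle 1: issue MUL r1<-Mul1 // r0:2,r1:Mul1,r2:4,r3:4
cycle 2: issue ADD r0<-Add1 // r0:Add1,r1:Mul1,r2:4,r3:4
cycle 3: issue SUB r0<-Add2 // r0:Add2,r1:Mul1,r2:4,r3:4
cycle 4: issue ADD r2<-Add3 // r0:Add2,r1:Mul1,r2:Add3,r3:4
cycle 5: CDB Add1=4; issue ADD r1<-Add1 // r0:Add2,r1:Add1,r2:Add3,r3:4
cycle 6: CDB Mul1=16; stall // r0:Add2,r1:Add1,r2:Add3,r3:4
cycle 7: CDB Add3=8; issue SUB r2<-Add3 // r0:Add2,r1:Add1,r2:Add3,r3:4
cycle 8: CDB Add2=0; issue MUL r0<-Mul1 // r0:Mul1,r1:Add1,r2:Add3,r3:4
cycle 9: issue ADD r2<-Add2 // r0:Mul1,r1:Add1,r2:Add2,r3:4
cycle 10: CDB Add3=4 // r0:Mul1,r1:Add1,r2:Add2,r3:4
cycle 11: CDB Add1=8 // r0:Mul1,r1:8,r2:Add2,r3:4
cycle 12: CDB Add2=8 // r0:Mul1,r1:8,r2:8,r3:4
cycle 13: - // r0:Mul1,r1:8,r2:8,r3:4
cycle 14: - // r0:Mul1,r1:8,r2:8,r3:4
cycle 15: CDB Mul1=0 // r0:0,r1:8,r2:8,r3:4

STATUS = VALUE 0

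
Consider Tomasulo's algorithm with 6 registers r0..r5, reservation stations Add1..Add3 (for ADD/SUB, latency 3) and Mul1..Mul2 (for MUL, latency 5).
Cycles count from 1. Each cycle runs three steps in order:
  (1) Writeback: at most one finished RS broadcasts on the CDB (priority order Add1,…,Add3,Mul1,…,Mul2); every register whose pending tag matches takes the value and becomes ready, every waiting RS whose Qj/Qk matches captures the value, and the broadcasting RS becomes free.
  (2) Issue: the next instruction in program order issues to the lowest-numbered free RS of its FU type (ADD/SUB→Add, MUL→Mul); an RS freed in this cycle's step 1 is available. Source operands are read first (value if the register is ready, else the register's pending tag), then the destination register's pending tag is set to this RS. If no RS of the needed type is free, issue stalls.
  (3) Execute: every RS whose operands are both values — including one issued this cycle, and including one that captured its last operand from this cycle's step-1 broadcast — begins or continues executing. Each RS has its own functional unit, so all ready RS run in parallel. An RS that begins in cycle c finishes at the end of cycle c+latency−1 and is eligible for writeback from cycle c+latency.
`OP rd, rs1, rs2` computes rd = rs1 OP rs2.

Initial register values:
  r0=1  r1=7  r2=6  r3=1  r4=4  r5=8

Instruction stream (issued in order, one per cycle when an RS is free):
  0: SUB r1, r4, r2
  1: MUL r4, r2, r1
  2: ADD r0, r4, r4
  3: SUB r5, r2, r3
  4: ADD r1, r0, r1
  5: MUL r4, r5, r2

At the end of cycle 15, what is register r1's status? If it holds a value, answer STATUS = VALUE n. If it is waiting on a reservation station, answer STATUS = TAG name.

STATUS = VALUE -26

c1: issue SUB r1<-Add1 | r0:1,r1:Add1,r2:6,r3:1,r4:4,r5:8
c2: issue MUL r4<-Mul1 | r0:1,r1:Add1,r2:6,r3:1,r4:Mul1,r5:8
c3: issue ADD r0<-Add2 | r0:Add2,r1:Add1,r2:6,r3:1,r4:Mul1,r5:8
c4: CDB Add1=-2; issue SUB r5<-Add1 | r0:Add2,r1:-2,r2:6,r3:1,r4:Mul1,r5:Add1
c5: issue ADD r1<-Add3 | r0:Add2,r1:Add3,r2:6,r3:1,r4:Mul1,r5:Add1
c6: issue MUL r4<-Mul2 | r0:Add2,r1:Add3,r2:6,r3:1,r4:Mul2,r5:Add1
c7: CDB Add1=5 | r0:Add2,r1:Add3,r2:6,r3:1,r4:Mul2,r5:5
c8: - | r0:Add2,r1:Add3,r2:6,r3:1,r4:Mul2,r5:5
c9: CDB Mul1=-12 | r0:Add2,r1:Add3,r2:6,r3:1,r4:Mul2,r5:5
c10: - | r0:Add2,r1:Add3,r2:6,r3:1,r4:Mul2,r5:5
c11: - | r0:Add2,r1:Add3,r2:6,r3:1,r4:Mul2,r5:5
c12: CDB Add2=-24 | r0:-24,r1:Add3,r2:6,r3:1,r4:Mul2,r5:5
c13: CDB Mul2=30 | r0:-24,r1:Add3,r2:6,r3:1,r4:30,r5:5
c14: - | r0:-24,r1:Add3,r2:6,r3:1,r4:30,r5:5
c15: CDB Add3=-26 | r0:-24,r1:-26,r2:6,r3:1,r4:30,r5:5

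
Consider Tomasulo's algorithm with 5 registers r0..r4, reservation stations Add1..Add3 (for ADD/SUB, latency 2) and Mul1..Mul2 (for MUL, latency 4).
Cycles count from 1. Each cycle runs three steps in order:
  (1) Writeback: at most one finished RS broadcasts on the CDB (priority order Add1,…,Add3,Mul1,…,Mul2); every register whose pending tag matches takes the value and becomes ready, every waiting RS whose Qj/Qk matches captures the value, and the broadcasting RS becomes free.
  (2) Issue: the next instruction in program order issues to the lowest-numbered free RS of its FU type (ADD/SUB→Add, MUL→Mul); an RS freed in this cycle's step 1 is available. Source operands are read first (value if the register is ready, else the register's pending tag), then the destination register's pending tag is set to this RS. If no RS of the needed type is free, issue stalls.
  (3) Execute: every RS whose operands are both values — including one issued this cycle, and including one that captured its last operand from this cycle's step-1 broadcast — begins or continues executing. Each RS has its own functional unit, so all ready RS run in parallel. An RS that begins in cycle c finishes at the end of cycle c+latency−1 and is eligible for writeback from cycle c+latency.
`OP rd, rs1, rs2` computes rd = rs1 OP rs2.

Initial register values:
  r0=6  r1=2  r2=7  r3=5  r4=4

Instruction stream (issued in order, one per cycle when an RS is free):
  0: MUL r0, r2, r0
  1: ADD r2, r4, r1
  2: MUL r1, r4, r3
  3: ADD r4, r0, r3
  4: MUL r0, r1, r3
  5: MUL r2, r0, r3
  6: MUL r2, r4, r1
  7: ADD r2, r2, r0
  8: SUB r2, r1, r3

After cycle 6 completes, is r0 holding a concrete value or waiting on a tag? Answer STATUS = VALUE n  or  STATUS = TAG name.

c1: issue MUL r0<-Mul1 | r0:Mul1,r1:2,r2:7,r3:5,r4:4
c2: issue ADD r2<-Add1 | r0:Mul1,r1:2,r2:Add1,r3:5,r4:4
c3: issue MUL r1<-Mul2 | r0:Mul1,r1:Mul2,r2:Add1,r3:5,r4:4
c4: CDB Add1=6; issue ADD r4<-Add1 | r0:Mul1,r1:Mul2,r2:6,r3:5,r4:Add1
c5: CDB Mul1=42; issue MUL r0<-Mul1 | r0:Mul1,r1:Mul2,r2:6,r3:5,r4:Add1
c6: stall | r0:Mul1,r1:Mul2,r2:6,r3:5,r4:Add1

STATUS = TAG Mul1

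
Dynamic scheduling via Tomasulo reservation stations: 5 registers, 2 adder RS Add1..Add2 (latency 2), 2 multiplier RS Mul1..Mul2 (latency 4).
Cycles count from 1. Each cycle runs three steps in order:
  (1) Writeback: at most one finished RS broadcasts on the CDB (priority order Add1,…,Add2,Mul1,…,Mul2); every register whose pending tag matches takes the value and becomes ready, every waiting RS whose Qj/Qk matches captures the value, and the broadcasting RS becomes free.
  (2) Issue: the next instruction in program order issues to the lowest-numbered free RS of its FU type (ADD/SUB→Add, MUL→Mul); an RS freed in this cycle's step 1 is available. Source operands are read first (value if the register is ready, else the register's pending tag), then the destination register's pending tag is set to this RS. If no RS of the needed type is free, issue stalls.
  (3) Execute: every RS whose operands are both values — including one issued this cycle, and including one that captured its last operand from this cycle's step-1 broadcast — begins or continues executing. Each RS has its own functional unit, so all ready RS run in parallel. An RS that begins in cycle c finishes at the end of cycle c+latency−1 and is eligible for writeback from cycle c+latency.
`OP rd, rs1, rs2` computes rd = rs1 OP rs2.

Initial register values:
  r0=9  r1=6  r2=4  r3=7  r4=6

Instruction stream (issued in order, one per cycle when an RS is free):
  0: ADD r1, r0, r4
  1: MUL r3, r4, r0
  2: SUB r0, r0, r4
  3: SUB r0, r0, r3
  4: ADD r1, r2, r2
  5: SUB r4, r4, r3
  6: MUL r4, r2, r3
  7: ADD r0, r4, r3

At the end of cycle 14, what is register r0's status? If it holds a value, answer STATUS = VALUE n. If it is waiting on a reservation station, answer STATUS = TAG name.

STATUS = VALUE 270

c1: issue ADD r1<-Add1 | r0:9,r1:Add1,r2:4,r3:7,r4:6
c2: issue MUL r3<-Mul1 | r0:9,r1:Add1,r2:4,r3:Mul1,r4:6
c3: CDB Add1=15; issue SUB r0<-Add1 | r0:Add1,r1:15,r2:4,r3:Mul1,r4:6
c4: issue SUB r0<-Add2 | r0:Add2,r1:15,r2:4,r3:Mul1,r4:6
c5: CDB Add1=3; issue ADD r1<-Add1 | r0:Add2,r1:Add1,r2:4,r3:Mul1,r4:6
c6: CDB Mul1=54; stall | r0:Add2,r1:Add1,r2:4,r3:54,r4:6
c7: CDB Add1=8; issue SUB r4<-Add1 | r0:Add2,r1:8,r2:4,r3:54,r4:Add1
c8: CDB Add2=-51; issue MUL r4<-Mul1 | r0:-51,r1:8,r2:4,r3:54,r4:Mul1
c9: CDB Add1=-48; issue ADD r0<-Add1 | r0:Add1,r1:8,r2:4,r3:54,r4:Mul1
c10: - | r0:Add1,r1:8,r2:4,r3:54,r4:Mul1
c11: - | r0:Add1,r1:8,r2:4,r3:54,r4:Mul1
c12: CDB Mul1=216 | r0:Add1,r1:8,r2:4,r3:54,r4:216
c13: - | r0:Add1,r1:8,r2:4,r3:54,r4:216
c14: CDB Add1=270 | r0:270,r1:8,r2:4,r3:54,r4:216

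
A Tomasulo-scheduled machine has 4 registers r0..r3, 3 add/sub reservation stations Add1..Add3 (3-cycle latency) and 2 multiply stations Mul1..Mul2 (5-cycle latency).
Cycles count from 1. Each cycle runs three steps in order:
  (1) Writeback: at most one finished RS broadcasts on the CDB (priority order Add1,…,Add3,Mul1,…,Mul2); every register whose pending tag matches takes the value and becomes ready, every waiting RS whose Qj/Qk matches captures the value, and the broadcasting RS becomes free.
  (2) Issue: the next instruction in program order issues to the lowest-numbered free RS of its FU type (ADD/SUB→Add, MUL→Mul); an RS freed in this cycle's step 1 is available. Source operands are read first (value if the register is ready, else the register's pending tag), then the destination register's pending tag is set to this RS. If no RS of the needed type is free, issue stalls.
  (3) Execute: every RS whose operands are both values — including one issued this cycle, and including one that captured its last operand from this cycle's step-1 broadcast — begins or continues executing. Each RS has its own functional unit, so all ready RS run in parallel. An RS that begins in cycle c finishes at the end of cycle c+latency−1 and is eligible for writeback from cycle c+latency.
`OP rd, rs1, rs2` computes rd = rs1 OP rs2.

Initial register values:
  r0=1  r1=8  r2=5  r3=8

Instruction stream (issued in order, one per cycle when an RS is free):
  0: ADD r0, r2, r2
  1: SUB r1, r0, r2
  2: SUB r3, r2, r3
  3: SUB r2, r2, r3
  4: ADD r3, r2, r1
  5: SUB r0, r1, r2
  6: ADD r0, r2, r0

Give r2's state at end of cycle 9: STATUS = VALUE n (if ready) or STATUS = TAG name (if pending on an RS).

c1: issue ADD r0<-Add1 | r0:Add1,r1:8,r2:5,r3:8
c2: issue SUB r1<-Add2 | r0:Add1,r1:Add2,r2:5,r3:8
c3: issue SUB r3<-Add3 | r0:Add1,r1:Add2,r2:5,r3:Add3
c4: CDB Add1=10; issue SUB r2<-Add1 | r0:10,r1:Add2,r2:Add1,r3:Add3
c5: stall | r0:10,r1:Add2,r2:Add1,r3:Add3
c6: CDB Add3=-3; issue ADD r3<-Add3 | r0:10,r1:Add2,r2:Add1,r3:Add3
c7: CDB Add2=5; issue SUB r0<-Add2 | r0:Add2,r1:5,r2:Add1,r3:Add3
c8: stall | r0:Add2,r1:5,r2:Add1,r3:Add3
c9: CDB Add1=8; issue ADD r0<-Add1 | r0:Add1,r1:5,r2:8,r3:Add3

STATUS = VALUE 8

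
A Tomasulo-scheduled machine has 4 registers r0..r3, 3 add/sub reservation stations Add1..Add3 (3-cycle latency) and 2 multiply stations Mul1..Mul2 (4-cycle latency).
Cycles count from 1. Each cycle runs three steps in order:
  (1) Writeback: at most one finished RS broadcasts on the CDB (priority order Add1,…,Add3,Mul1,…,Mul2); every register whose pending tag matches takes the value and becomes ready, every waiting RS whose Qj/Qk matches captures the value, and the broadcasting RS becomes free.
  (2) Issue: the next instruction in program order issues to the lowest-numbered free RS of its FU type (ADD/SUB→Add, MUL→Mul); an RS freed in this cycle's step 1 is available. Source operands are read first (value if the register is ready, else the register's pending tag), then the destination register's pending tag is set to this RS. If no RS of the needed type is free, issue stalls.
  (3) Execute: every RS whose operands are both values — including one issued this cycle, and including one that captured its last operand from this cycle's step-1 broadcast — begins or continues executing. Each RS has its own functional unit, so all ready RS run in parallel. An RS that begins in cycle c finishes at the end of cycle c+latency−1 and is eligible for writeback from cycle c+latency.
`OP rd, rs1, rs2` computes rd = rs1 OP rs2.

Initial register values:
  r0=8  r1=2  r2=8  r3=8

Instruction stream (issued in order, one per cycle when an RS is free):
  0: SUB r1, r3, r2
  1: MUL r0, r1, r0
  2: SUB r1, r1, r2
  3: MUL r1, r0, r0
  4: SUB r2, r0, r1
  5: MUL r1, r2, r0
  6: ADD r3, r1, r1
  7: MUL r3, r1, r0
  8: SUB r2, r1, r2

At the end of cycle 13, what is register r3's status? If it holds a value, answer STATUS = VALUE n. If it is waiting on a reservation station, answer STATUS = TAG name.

cycle 1: issue SUB r1<-Add1 // r0:8,r1:Add1,r2:8,r3:8
cycle 2: issue MUL r0<-Mul1 // r0:Mul1,r1:Add1,r2:8,r3:8
cycle 3: issue SUB r1<-Add2 // r0:Mul1,r1:Add2,r2:8,r3:8
cycle 4: CDB Add1=0; issue MUL r1<-Mul2 // r0:Mul1,r1:Mul2,r2:8,r3:8
cycle 5: issue SUB r2<-Add1 // r0:Mul1,r1:Mul2,r2:Add1,r3:8
cycle 6: stall // r0:Mul1,r1:Mul2,r2:Add1,r3:8
cycle 7: CDB Add2=-8; stall // r0:Mul1,r1:Mul2,r2:Add1,r3:8
cycle 8: CDB Mul1=0; issue MUL r1<-Mul1 // r0:0,r1:Mul1,r2:Add1,r3:8
cycle 9: issue ADD r3<-Add2 // r0:0,r1:Mul1,r2:Add1,r3:Add2
cycle 10: stall // r0:0,r1:Mul1,r2:Add1,r3:Add2
cycle 11: stall // r0:0,r1:Mul1,r2:Add1,r3:Add2
cycle 12: CDB Mul2=0; issue MUL r3<-Mul2 // r0:0,r1:Mul1,r2:Add1,r3:Mul2
cycle 13: issue SUB r2<-Add3 // r0:0,r1:Mul1,r2:Add3,r3:Mul2

STATUS = TAG Mul2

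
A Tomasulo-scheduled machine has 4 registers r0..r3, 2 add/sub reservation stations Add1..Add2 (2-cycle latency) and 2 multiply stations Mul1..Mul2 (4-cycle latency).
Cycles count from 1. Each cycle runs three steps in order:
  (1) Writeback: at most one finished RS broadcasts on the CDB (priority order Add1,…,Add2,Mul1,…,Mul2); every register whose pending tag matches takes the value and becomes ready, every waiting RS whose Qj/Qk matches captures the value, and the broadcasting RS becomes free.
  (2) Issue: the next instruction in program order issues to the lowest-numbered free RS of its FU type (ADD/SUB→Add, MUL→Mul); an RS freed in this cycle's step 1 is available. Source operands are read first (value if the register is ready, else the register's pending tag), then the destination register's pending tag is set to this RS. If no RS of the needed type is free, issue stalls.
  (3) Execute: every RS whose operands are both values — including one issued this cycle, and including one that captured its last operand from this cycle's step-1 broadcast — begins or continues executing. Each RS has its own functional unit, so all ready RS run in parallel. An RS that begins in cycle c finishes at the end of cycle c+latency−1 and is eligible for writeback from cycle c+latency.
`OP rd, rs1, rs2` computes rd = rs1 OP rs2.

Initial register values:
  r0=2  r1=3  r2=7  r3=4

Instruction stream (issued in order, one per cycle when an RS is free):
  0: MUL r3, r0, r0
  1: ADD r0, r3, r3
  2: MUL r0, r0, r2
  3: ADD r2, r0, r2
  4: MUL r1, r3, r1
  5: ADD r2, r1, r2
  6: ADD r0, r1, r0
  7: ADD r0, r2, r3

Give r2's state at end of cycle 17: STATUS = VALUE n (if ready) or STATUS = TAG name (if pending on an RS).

STATUS = VALUE 75

c1: issue MUL r3<-Mul1 | r0:2,r1:3,r2:7,r3:Mul1
c2: issue ADD r0<-Add1 | r0:Add1,r1:3,r2:7,r3:Mul1
c3: issue MUL r0<-Mul2 | r0:Mul2,r1:3,r2:7,r3:Mul1
c4: issue ADD r2<-Add2 | r0:Mul2,r1:3,r2:Add2,r3:Mul1
c5: CDB Mul1=4; issue MUL r1<-Mul1 | r0:Mul2,r1:Mul1,r2:Add2,r3:4
c6: stall | r0:Mul2,r1:Mul1,r2:Add2,r3:4
c7: CDB Add1=8; issue ADD r2<-Add1 | r0:Mul2,r1:Mul1,r2:Add1,r3:4
c8: stall | r0:Mul2,r1:Mul1,r2:Add1,r3:4
c9: CDB Mul1=12; stall | r0:Mul2,r1:12,r2:Add1,r3:4
c10: stall | r0:Mul2,r1:12,r2:Add1,r3:4
c11: CDB Mul2=56; stall | r0:56,r1:12,r2:Add1,r3:4
c12: stall | r0:56,r1:12,r2:Add1,r3:4
c13: CDB Add2=63; issue ADD r0<-Add2 | r0:Add2,r1:12,r2:Add1,r3:4
c14: stall | r0:Add2,r1:12,r2:Add1,r3:4
c15: CDB Add1=75; issue ADD r0<-Add1 | r0:Add1,r1:12,r2:75,r3:4
c16: CDB Add2=68 | r0:Add1,r1:12,r2:75,r3:4
c17: CDB Add1=79 | r0:79,r1:12,r2:75,r3:4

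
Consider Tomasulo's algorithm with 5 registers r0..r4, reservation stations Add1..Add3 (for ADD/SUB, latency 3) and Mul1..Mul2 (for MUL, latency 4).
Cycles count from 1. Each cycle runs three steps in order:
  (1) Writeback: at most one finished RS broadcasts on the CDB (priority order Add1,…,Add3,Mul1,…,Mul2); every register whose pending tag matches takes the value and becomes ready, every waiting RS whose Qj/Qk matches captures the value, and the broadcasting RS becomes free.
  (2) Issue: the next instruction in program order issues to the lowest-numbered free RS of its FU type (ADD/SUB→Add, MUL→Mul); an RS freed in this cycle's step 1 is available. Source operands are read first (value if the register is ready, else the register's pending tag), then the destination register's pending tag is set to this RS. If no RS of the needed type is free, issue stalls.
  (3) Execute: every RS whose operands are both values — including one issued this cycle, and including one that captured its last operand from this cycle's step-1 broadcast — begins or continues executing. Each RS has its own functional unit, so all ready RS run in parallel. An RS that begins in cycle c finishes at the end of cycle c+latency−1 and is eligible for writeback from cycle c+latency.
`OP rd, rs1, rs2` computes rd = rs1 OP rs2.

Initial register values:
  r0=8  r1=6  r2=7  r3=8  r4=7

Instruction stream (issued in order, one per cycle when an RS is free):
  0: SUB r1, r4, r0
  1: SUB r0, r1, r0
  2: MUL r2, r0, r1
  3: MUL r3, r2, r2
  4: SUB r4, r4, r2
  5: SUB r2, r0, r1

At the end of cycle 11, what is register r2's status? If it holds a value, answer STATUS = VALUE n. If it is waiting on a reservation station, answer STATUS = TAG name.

STATUS = VALUE -8

c1: issue SUB r1<-Add1 | r0:8,r1:Add1,r2:7,r3:8,r4:7
c2: issue SUB r0<-Add2 | r0:Add2,r1:Add1,r2:7,r3:8,r4:7
c3: issue MUL r2<-Mul1 | r0:Add2,r1:Add1,r2:Mul1,r3:8,r4:7
c4: CDB Add1=-1; issue MUL r3<-Mul2 | r0:Add2,r1:-1,r2:Mul1,r3:Mul2,r4:7
c5: issue SUB r4<-Add1 | r0:Add2,r1:-1,r2:Mul1,r3:Mul2,r4:Add1
c6: issue SUB r2<-Add3 | r0:Add2,r1:-1,r2:Add3,r3:Mul2,r4:Add1
c7: CDB Add2=-9 | r0:-9,r1:-1,r2:Add3,r3:Mul2,r4:Add1
c8: - | r0:-9,r1:-1,r2:Add3,r3:Mul2,r4:Add1
c9: - | r0:-9,r1:-1,r2:Add3,r3:Mul2,r4:Add1
c10: CDB Add3=-8 | r0:-9,r1:-1,r2:-8,r3:Mul2,r4:Add1
c11: CDB Mul1=9 | r0:-9,r1:-1,r2:-8,r3:Mul2,r4:Add1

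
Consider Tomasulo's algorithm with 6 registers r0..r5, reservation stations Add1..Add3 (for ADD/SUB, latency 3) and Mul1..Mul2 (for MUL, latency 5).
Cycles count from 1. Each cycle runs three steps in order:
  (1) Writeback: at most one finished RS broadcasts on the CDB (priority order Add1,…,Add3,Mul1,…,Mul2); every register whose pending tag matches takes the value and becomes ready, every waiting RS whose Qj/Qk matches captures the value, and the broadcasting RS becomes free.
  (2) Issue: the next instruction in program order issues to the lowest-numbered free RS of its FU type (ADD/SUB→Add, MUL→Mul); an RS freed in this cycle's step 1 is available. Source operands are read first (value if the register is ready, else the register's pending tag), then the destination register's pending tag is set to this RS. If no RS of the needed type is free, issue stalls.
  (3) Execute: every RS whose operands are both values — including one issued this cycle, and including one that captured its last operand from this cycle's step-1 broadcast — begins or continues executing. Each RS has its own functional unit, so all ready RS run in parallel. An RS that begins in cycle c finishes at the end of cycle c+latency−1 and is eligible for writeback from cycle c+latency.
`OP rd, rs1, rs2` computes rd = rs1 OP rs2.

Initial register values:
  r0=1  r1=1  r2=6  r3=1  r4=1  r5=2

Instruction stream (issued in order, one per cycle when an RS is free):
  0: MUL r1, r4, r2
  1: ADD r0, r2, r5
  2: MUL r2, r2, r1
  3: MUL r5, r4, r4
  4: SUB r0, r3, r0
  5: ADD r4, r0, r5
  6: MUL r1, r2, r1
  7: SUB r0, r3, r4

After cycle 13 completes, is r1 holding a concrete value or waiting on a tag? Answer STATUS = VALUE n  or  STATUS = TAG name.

STATUS = TAG Mul1

cycle 1: issue MUL r1<-Mul1 // r0:1,r1:Mul1,r2:6,r3:1,r4:1,r5:2
cycle 2: issue ADD r0<-Add1 // r0:Add1,r1:Mul1,r2:6,r3:1,r4:1,r5:2
cycle 3: issue MUL r2<-Mul2 // r0:Add1,r1:Mul1,r2:Mul2,r3:1,r4:1,r5:2
cycle 4: stall // r0:Add1,r1:Mul1,r2:Mul2,r3:1,r4:1,r5:2
cycle 5: CDB Add1=8; stall // r0:8,r1:Mul1,r2:Mul2,r3:1,r4:1,r5:2
cycle 6: CDB Mul1=6; issue MUL r5<-Mul1 // r0:8,r1:6,r2:Mul2,r3:1,r4:1,r5:Mul1
cycle 7: issue SUB r0<-Add1 // r0:Add1,r1:6,r2:Mul2,r3:1,r4:1,r5:Mul1
cycle 8: issue ADD r4<-Add2 // r0:Add1,r1:6,r2:Mul2,r3:1,r4:Add2,r5:Mul1
cycle 9: stall // r0:Add1,r1:6,r2:Mul2,r3:1,r4:Add2,r5:Mul1
cycle 10: CDB Add1=-7; stall // r0:-7,r1:6,r2:Mul2,r3:1,r4:Add2,r5:Mul1
cycle 11: CDB Mul1=1; issue MUL r1<-Mul1 // r0:-7,r1:Mul1,r2:Mul2,r3:1,r4:Add2,r5:1
cycle 12: CDB Mul2=36; issue SUB r0<-Add1 // r0:Add1,r1:Mul1,r2:36,r3:1,r4:Add2,r5:1
cycle 13: - // r0:Add1,r1:Mul1,r2:36,r3:1,r4:Add2,r5:1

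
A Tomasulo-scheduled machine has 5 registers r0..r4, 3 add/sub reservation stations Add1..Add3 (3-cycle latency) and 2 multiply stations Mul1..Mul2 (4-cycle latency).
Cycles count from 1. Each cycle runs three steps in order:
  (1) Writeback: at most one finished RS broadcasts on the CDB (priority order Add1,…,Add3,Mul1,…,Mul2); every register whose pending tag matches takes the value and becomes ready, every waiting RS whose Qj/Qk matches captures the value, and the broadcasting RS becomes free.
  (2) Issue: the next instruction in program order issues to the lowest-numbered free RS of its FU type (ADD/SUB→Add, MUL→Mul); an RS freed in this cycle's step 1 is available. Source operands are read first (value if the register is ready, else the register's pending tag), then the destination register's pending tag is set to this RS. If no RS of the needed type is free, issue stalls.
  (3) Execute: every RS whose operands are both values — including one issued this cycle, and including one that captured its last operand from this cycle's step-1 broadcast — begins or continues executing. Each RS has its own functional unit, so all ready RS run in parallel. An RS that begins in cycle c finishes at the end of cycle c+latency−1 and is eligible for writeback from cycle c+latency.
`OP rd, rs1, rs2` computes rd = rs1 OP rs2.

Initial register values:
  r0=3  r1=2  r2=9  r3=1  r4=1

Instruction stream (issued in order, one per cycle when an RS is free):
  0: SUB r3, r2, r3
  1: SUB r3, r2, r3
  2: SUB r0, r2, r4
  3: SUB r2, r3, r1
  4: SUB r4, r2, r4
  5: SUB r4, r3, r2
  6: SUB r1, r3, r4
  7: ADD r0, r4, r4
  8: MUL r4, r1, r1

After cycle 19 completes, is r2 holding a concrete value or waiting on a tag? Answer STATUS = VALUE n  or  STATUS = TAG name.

STATUS = VALUE -1

cycle 1: issue SUB r3<-Add1 // r0:3,r1:2,r2:9,r3:Add1,r4:1
cycle 2: issue SUB r3<-Add2 // r0:3,r1:2,r2:9,r3:Add2,r4:1
cycle 3: issue SUB r0<-Add3 // r0:Add3,r1:2,r2:9,r3:Add2,r4:1
cycle 4: CDB Add1=8; issue SUB r2<-Add1 // r0:Add3,r1:2,r2:Add1,r3:Add2,r4:1
cycle 5: stall // r0:Add3,r1:2,r2:Add1,r3:Add2,r4:1
cycle 6: CDB Add3=8; issue SUB r4<-Add3 // r0:8,r1:2,r2:Add1,r3:Add2,r4:Add3
cycle 7: CDB Add2=1; issue SUB r4<-Add2 // r0:8,r1:2,r2:Add1,r3:1,r4:Add2
cycle 8: stall // r0:8,r1:2,r2:Add1,r3:1,r4:Add2
cycle 9: stall // r0:8,r1:2,r2:Add1,r3:1,r4:Add2
cycle 10: CDB Add1=-1; issue SUB r1<-Add1 // r0:8,r1:Add1,r2:-1,r3:1,r4:Add2
cycle 11: stall // r0:8,r1:Add1,r2:-1,r3:1,r4:Add2
cycle 12: stall // r0:8,r1:Add1,r2:-1,r3:1,r4:Add2
cycle 13: CDB Add2=2; issue ADD r0<-Add2 // r0:Add2,r1:Add1,r2:-1,r3:1,r4:2
cycle 14: CDB Add3=-2; issue MUL r4<-Mul1 // r0:Add2,r1:Add1,r2:-1,r3:1,r4:Mul1
cycle 15: - // r0:Add2,r1:Add1,r2:-1,r3:1,r4:Mul1
cycle 16: CDB Add1=-1 // r0:Add2,r1:-1,r2:-1,r3:1,r4:Mul1
cycle 17: CDB Add2=4 // r0:4,r1:-1,r2:-1,r3:1,r4:Mul1
cycle 18: - // r0:4,r1:-1,r2:-1,r3:1,r4:Mul1
cycle 19: - // r0:4,r1:-1,r2:-1,r3:1,r4:Mul1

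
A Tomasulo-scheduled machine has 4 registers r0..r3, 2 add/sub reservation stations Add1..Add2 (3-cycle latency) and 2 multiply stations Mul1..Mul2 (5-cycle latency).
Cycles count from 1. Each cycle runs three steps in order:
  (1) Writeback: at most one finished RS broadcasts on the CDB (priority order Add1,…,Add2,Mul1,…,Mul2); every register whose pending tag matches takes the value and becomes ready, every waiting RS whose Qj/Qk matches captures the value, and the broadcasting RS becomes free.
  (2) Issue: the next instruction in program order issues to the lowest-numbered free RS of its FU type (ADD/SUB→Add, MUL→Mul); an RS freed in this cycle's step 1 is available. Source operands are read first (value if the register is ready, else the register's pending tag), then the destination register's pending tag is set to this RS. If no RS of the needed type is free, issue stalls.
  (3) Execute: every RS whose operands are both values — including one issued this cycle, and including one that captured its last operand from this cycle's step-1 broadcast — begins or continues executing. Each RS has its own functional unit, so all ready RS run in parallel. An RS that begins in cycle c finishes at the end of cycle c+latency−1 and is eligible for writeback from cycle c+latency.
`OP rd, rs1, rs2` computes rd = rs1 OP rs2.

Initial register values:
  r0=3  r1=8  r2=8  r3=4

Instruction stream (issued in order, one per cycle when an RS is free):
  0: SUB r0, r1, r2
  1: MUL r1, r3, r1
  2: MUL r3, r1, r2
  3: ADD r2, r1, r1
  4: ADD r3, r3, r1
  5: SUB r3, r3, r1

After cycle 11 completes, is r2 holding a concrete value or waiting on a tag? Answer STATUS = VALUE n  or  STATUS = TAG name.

STATUS = VALUE 64

  c1: issue SUB r0<-Add1  regs: r0:Add1,r1:8,r2:8,r3:4
  c2: issue MUL r1<-Mul1  regs: r0:Add1,r1:Mul1,r2:8,r3:4
  c3: issue MUL r3<-Mul2  regs: r0:Add1,r1:Mul1,r2:8,r3:Mul2
  c4: CDB Add1=0; issue ADD r2<-Add1  regs: r0:0,r1:Mul1,r2:Add1,r3:Mul2
  c5: issue ADD r3<-Add2  regs: r0:0,r1:Mul1,r2:Add1,r3:Add2
  c6: stall  regs: r0:0,r1:Mul1,r2:Add1,r3:Add2
  c7: CDB Mul1=32; stall  regs: r0:0,r1:32,r2:Add1,r3:Add2
  c8: stall  regs: r0:0,r1:32,r2:Add1,r3:Add2
  c9: stall  regs: r0:0,r1:32,r2:Add1,r3:Add2
  c10: CDB Add1=64; issue SUB r3<-Add1  regs: r0:0,r1:32,r2:64,r3:Add1
  c11: -  regs: r0:0,r1:32,r2:64,r3:Add1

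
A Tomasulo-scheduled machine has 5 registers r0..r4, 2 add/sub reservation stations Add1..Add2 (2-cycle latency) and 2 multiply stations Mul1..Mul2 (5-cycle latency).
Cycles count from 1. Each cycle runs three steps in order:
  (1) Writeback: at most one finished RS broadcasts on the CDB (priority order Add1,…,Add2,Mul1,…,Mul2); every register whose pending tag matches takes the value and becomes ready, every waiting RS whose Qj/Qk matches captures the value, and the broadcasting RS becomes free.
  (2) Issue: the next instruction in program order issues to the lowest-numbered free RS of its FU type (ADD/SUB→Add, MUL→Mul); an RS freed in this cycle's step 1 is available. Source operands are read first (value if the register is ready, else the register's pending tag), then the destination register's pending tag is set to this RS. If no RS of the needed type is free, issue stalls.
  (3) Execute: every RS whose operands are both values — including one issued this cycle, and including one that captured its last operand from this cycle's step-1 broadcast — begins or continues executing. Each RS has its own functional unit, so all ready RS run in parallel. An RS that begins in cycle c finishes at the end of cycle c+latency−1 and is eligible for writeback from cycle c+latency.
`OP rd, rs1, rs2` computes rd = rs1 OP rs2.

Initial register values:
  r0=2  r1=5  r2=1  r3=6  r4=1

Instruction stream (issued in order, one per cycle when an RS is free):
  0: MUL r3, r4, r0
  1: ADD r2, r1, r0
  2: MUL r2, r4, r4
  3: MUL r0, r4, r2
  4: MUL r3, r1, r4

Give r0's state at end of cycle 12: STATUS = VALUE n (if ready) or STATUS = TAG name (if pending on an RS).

STATUS = TAG Mul1

cycle 1: issue MUL r3<-Mul1 // r0:2,r1:5,r2:1,r3:Mul1,r4:1
cycle 2: issue ADD r2<-Add1 // r0:2,r1:5,r2:Add1,r3:Mul1,r4:1
cycle 3: issue MUL r2<-Mul2 // r0:2,r1:5,r2:Mul2,r3:Mul1,r4:1
cycle 4: CDB Add1=7; stall // r0:2,r1:5,r2:Mul2,r3:Mul1,r4:1
cycle 5: stall // r0:2,r1:5,r2:Mul2,r3:Mul1,r4:1
cycle 6: CDB Mul1=2; issue MUL r0<-Mul1 // r0:Mul1,r1:5,r2:Mul2,r3:2,r4:1
cycle 7: stall // r0:Mul1,r1:5,r2:Mul2,r3:2,r4:1
cycle 8: CDB Mul2=1; issue MUL r3<-Mul2 // r0:Mul1,r1:5,r2:1,r3:Mul2,r4:1
cycle 9: - // r0:Mul1,r1:5,r2:1,r3:Mul2,r4:1
cycle 10: - // r0:Mul1,r1:5,r2:1,r3:Mul2,r4:1
cycle 11: - // r0:Mul1,r1:5,r2:1,r3:Mul2,r4:1
cycle 12: - // r0:Mul1,r1:5,r2:1,r3:Mul2,r4:1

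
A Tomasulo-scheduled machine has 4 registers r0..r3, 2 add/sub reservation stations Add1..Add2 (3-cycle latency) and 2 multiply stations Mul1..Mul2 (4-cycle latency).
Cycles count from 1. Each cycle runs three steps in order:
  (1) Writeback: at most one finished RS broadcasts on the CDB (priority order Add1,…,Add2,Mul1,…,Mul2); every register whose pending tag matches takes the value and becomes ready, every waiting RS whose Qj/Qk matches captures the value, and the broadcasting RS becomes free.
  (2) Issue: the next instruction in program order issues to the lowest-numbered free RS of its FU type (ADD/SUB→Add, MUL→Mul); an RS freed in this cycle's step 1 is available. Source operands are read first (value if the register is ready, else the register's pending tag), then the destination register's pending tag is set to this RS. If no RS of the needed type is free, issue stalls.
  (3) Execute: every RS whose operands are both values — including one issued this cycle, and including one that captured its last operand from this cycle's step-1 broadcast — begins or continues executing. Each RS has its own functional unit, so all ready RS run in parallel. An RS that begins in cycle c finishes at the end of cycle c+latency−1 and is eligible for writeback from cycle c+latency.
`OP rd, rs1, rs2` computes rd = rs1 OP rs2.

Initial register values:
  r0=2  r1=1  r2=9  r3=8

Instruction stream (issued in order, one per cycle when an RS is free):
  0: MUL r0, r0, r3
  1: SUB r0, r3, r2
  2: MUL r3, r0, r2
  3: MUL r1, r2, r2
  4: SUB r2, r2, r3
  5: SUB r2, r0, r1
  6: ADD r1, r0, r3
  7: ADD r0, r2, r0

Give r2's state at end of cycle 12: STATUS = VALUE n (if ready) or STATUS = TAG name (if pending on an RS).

STATUS = TAG Add2

  c1: issue MUL r0<-Mul1  regs: r0:Mul1,r1:1,r2:9,r3:8
  c2: issue SUB r0<-Add1  regs: r0:Add1,r1:1,r2:9,r3:8
  c3: issue MUL r3<-Mul2  regs: r0:Add1,r1:1,r2:9,r3:Mul2
  c4: stall  regs: r0:Add1,r1:1,r2:9,r3:Mul2
  c5: CDB Add1=-1; stall  regs: r0:-1,r1:1,r2:9,r3:Mul2
  c6: CDB Mul1=16; issue MUL r1<-Mul1  regs: r0:-1,r1:Mul1,r2:9,r3:Mul2
  c7: issue SUB r2<-Add1  regs: r0:-1,r1:Mul1,r2:Add1,r3:Mul2
  c8: issue SUB r2<-Add2  regs: r0:-1,r1:Mul1,r2:Add2,r3:Mul2
  c9: CDB Mul2=-9; stall  regs: r0:-1,r1:Mul1,r2:Add2,r3:-9
  c10: CDB Mul1=81; stall  regs: r0:-1,r1:81,r2:Add2,r3:-9
  c11: stall  regs: r0:-1,r1:81,r2:Add2,r3:-9
  c12: CDB Add1=18; issue ADD r1<-Add1  regs: r0:-1,r1:Add1,r2:Add2,r3:-9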